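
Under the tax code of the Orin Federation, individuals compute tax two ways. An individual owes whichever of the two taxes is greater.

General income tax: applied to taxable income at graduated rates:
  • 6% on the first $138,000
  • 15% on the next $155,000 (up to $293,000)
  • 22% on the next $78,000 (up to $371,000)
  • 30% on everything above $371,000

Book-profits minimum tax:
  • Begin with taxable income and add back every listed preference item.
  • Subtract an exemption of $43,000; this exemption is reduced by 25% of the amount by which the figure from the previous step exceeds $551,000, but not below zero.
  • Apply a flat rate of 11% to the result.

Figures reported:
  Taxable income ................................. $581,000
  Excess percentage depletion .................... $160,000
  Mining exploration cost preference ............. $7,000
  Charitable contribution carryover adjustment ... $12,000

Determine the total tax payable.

Book-profits minimum tax:
  Adjusted income: $581,000 + $160,000 + $7,000 + $12,000 = $760,000
  Exemption: 25% × ($760,000 − $551,000) = $52,250 ≥ $43,000, so the exemption is fully phased out
  Base: $760,000 − $0 = $760,000
  $760,000 × 11% = $83,600

General income tax:
  $138,000 × 6% = $8,280
  $155,000 × 15% = $23,250
  $78,000 × 22% = $17,160
  $210,000 × 30% = $63,000
  → $111,690

$111,690 > $83,600, so the general income tax governs.

$111,690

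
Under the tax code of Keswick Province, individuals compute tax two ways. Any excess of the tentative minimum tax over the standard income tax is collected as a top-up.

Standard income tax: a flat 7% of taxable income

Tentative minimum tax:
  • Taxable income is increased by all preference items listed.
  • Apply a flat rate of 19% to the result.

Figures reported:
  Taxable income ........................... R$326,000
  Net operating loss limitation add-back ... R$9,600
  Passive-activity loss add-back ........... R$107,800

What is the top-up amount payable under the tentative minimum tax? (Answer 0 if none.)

R$61,426

Standard income tax:
  R$326,000 × 7% = R$22,820

Tentative minimum tax:
  Adjusted income: R$326,000 + R$9,600 + R$107,800 = R$443,400
  R$443,400 × 19% = R$84,246

Excess of tentative minimum tax over standard income tax: R$84,246 − R$22,820 = R$61,426.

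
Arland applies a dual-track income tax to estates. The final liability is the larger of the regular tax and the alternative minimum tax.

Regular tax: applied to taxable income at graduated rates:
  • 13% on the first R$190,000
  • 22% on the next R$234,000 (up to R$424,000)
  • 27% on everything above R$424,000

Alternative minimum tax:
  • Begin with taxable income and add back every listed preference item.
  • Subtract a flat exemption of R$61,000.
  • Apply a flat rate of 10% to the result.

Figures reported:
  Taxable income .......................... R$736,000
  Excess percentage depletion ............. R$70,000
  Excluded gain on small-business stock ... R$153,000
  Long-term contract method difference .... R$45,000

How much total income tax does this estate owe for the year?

Alternative minimum tax:
  Adjusted income: R$736,000 + R$70,000 + R$153,000 + R$45,000 = R$1,004,000
  Less exemption R$61,000 → base R$943,000
  R$943,000 × 10% = R$94,300

Regular tax:
  R$190,000 × 13% = R$24,700
  R$234,000 × 22% = R$51,480
  R$312,000 × 27% = R$84,240
  → R$160,420

R$160,420 > R$94,300, so the regular tax governs.

R$160,420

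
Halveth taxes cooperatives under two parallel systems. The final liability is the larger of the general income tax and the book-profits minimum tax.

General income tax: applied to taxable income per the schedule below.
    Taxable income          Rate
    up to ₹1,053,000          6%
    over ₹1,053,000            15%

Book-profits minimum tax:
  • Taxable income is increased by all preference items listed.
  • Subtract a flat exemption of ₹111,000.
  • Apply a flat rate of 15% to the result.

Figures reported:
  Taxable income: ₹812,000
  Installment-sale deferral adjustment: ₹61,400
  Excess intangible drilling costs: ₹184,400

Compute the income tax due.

₹142,020

General income tax:
  ₹812,000 × 6% = ₹48,720

Book-profits minimum tax:
  Adjusted income: ₹812,000 + ₹61,400 + ₹184,400 = ₹1,057,800
  Less exemption ₹111,000 → base ₹946,800
  ₹946,800 × 15% = ₹142,020

₹142,020 > ₹48,720, so the book-profits minimum tax is the binding amount.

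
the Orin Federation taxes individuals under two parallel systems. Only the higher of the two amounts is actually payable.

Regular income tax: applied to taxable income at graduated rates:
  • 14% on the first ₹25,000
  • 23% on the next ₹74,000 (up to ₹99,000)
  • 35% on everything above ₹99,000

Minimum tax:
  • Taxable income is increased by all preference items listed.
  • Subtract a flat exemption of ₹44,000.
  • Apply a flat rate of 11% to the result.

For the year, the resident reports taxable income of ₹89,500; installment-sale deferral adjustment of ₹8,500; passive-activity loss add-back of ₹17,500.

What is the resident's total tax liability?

Minimum tax:
  Adjusted income: ₹89,500 + ₹8,500 + ₹17,500 = ₹115,500
  Less exemption ₹44,000 → base ₹71,500
  ₹71,500 × 11% = ₹7,865

Regular income tax:
  ₹25,000 × 14% = ₹3,500
  ₹64,500 × 23% = ₹14,835
  → ₹18,335

₹18,335 > ₹7,865, so the regular income tax governs.

₹18,335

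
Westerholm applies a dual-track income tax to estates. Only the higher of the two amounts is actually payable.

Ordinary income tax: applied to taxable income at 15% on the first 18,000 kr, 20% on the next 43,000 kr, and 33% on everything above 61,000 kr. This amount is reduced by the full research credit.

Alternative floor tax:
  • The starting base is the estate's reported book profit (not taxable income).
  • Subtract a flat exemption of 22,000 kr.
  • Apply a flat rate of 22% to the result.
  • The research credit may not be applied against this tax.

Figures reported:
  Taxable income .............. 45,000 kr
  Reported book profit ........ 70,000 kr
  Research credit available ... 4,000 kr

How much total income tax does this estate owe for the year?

10,560 kr

Ordinary income tax:
  18,000 kr × 15% = 2,700 kr
  27,000 kr × 20% = 5,400 kr
  → 8,100 kr
  Less research credit 4,000 kr → 4,100 kr

Alternative floor tax:
  Base (reported book profit): 70,000 kr
  Less exemption 22,000 kr → base 48,000 kr
  48,000 kr × 22% = 10,560 kr

10,560 kr > 4,100 kr, so the alternative floor tax is the binding amount.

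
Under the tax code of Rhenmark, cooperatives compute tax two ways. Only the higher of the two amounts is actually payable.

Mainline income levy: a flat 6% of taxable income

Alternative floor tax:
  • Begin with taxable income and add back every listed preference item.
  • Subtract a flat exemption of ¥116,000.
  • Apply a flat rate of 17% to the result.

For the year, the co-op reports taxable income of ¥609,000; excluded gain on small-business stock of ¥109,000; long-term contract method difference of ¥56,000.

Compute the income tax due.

Alternative floor tax:
  Adjusted income: ¥609,000 + ¥109,000 + ¥56,000 = ¥774,000
  Less exemption ¥116,000 → base ¥658,000
  ¥658,000 × 17% = ¥111,860

Mainline income levy:
  ¥609,000 × 6% = ¥36,540

¥111,860 > ¥36,540, so the alternative floor tax is the binding amount.

¥111,860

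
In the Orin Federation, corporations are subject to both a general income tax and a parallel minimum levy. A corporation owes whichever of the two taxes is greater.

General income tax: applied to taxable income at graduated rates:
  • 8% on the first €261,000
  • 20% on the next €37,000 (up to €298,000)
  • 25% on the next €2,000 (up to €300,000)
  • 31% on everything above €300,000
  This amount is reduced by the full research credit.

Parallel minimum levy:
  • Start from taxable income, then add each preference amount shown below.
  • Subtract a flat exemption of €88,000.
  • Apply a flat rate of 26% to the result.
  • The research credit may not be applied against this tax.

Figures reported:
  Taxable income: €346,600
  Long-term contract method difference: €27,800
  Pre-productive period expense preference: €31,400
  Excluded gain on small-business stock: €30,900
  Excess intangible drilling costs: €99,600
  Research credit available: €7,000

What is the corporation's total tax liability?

General income tax:
  €261,000 × 8% = €20,880
  €37,000 × 20% = €7,400
  €2,000 × 25% = €500
  €46,600 × 31% = €14,446
  → €43,226
  Less research credit €7,000 → €36,226

Parallel minimum levy:
  Adjusted income: €346,600 + €27,800 + €31,400 + €30,900 + €99,600 = €536,300
  Less exemption €88,000 → base €448,300
  €448,300 × 26% = €116,558

€116,558 > €36,226, so the parallel minimum levy is the binding amount.

€116,558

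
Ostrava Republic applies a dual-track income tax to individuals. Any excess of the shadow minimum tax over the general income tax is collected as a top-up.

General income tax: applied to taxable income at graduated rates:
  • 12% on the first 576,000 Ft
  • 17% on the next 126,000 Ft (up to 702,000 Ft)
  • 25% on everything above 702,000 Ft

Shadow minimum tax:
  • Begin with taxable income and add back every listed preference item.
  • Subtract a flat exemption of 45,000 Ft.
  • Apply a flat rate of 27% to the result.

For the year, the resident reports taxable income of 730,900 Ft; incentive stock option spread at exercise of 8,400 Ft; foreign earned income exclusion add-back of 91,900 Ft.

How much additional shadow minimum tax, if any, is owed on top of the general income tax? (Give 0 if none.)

114,509 Ft

Shadow minimum tax:
  Adjusted income: 730,900 Ft + 8,400 Ft + 91,900 Ft = 831,200 Ft
  Less exemption 45,000 Ft → base 786,200 Ft
  786,200 Ft × 27% = 212,274 Ft

General income tax:
  576,000 Ft × 12% = 69,120 Ft
  126,000 Ft × 17% = 21,420 Ft
  28,900 Ft × 25% = 7,225 Ft
  → 97,765 Ft

Excess of shadow minimum tax over general income tax: 212,274 Ft − 97,765 Ft = 114,509 Ft.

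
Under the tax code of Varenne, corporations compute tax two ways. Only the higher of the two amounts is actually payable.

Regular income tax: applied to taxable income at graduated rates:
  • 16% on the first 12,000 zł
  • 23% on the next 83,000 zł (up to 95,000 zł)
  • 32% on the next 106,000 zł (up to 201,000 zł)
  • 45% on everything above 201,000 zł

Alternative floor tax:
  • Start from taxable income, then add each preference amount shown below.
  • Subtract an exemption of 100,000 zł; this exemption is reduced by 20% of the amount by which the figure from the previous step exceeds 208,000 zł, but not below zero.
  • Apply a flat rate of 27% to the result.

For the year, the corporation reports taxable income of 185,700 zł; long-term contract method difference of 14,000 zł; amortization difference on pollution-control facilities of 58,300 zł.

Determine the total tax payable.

50,034 zł

Regular income tax:
  12,000 zł × 16% = 1,920 zł
  83,000 zł × 23% = 19,090 zł
  90,700 zł × 32% = 29,024 zł
  → 50,034 zł

Alternative floor tax:
  Adjusted income: 185,700 zł + 14,000 zł + 58,300 zł = 258,000 zł
  Exemption: 100,000 zł − 20% × (258,000 zł − 208,000 zł) = 100,000 zł − 10,000 zł = 90,000 zł
  Base: 258,000 zł − 90,000 zł = 168,000 zł
  168,000 zł × 27% = 45,360 zł

50,034 zł > 45,360 zł, so the regular income tax governs.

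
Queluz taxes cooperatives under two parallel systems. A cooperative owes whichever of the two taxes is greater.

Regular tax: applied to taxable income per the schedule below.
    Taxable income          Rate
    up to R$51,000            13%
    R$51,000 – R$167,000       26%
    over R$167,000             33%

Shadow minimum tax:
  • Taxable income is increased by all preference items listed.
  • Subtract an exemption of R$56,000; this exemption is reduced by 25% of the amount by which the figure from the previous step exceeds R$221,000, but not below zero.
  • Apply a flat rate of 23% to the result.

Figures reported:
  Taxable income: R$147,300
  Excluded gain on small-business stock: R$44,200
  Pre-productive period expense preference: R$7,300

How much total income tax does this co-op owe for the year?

R$32,844

Shadow minimum tax:
  Adjusted income: R$147,300 + R$44,200 + R$7,300 = R$198,800
  Exemption: R$198,800 ≤ R$221,000, so full R$56,000 applies
  Base: R$198,800 − R$56,000 = R$142,800
  R$142,800 × 23% = R$32,844

Regular tax:
  R$51,000 × 13% = R$6,630
  R$96,300 × 26% = R$25,038
  → R$31,668

R$32,844 > R$31,668, so the shadow minimum tax is the binding amount.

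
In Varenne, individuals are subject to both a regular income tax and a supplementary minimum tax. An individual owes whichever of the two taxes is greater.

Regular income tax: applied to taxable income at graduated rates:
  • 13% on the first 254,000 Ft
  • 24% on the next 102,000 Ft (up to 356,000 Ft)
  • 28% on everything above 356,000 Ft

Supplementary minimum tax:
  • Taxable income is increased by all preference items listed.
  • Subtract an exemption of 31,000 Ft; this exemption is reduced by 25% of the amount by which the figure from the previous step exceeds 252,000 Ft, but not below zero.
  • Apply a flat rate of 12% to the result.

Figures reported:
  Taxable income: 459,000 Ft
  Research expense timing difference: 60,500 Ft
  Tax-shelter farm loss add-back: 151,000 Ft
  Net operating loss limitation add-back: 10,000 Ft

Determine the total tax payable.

Regular income tax:
  254,000 Ft × 13% = 33,020 Ft
  102,000 Ft × 24% = 24,480 Ft
  103,000 Ft × 28% = 28,840 Ft
  → 86,340 Ft

Supplementary minimum tax:
  Adjusted income: 459,000 Ft + 60,500 Ft + 151,000 Ft + 10,000 Ft = 680,500 Ft
  Exemption: 25% × (680,500 Ft − 252,000 Ft) = 107,125 Ft ≥ 31,000 Ft, so the exemption is fully phased out
  Base: 680,500 Ft − 0 Ft = 680,500 Ft
  680,500 Ft × 12% = 81,660 Ft

86,340 Ft > 81,660 Ft, so the regular income tax governs.

86,340 Ft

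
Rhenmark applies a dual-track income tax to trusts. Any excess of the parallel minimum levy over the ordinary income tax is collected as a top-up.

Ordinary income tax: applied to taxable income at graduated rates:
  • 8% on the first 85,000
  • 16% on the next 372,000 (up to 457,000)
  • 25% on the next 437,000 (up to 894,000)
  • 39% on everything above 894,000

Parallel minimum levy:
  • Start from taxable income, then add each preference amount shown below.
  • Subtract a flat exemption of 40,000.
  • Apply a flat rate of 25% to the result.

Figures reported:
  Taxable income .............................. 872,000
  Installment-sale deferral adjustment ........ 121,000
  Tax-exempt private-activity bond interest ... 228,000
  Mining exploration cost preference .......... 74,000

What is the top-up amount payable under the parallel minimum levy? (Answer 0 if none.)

Parallel minimum levy:
  Adjusted income: 872,000 + 121,000 + 228,000 + 74,000 = 1,295,000
  Less exemption 40,000 → base 1,255,000
  1,255,000 × 25% = 313,750

Ordinary income tax:
  85,000 × 8% = 6,800
  372,000 × 16% = 59,520
  415,000 × 25% = 103,750
  → 170,070

Excess of parallel minimum levy over ordinary income tax: 313,750 − 170,070 = 143,680.

143,680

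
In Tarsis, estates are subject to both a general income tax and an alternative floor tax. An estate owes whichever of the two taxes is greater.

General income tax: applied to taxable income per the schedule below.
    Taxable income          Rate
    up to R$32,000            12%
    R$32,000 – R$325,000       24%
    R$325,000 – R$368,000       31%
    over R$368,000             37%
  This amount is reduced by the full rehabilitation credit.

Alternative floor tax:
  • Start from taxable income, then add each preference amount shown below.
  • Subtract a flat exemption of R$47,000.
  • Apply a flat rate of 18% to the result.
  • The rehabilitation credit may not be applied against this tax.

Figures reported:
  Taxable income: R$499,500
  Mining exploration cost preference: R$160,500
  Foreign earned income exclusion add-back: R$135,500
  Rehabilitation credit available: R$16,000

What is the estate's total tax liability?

R$134,730

Alternative floor tax:
  Adjusted income: R$499,500 + R$160,500 + R$135,500 = R$795,500
  Less exemption R$47,000 → base R$748,500
  R$748,500 × 18% = R$134,730

General income tax:
  R$32,000 × 12% = R$3,840
  R$293,000 × 24% = R$70,320
  R$43,000 × 31% = R$13,330
  R$131,500 × 37% = R$48,655
  → R$136,145
  Less rehabilitation credit R$16,000 → R$120,145

R$134,730 > R$120,145, so the alternative floor tax is the binding amount.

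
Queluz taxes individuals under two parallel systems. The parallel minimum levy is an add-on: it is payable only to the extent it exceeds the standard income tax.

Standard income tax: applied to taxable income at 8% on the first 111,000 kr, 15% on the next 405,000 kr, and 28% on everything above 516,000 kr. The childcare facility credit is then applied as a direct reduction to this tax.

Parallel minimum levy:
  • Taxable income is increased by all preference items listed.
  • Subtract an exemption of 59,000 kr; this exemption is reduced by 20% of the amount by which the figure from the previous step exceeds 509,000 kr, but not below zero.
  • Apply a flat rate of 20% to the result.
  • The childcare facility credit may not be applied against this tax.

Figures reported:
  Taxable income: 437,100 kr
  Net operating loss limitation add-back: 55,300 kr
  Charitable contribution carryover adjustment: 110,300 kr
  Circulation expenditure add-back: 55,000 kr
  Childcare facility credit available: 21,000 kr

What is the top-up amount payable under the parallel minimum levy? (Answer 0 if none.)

88,893 kr

Standard income tax:
  111,000 kr × 8% = 8,880 kr
  326,100 kr × 15% = 48,915 kr
  → 57,795 kr
  Less childcare facility credit 21,000 kr → 36,795 kr

Parallel minimum levy:
  Adjusted income: 437,100 kr + 55,300 kr + 110,300 kr + 55,000 kr = 657,700 kr
  Exemption: 59,000 kr − 20% × (657,700 kr − 509,000 kr) = 59,000 kr − 29,740 kr = 29,260 kr
  Base: 657,700 kr − 29,260 kr = 628,440 kr
  628,440 kr × 20% = 125,688 kr

Excess of parallel minimum levy over standard income tax: 125,688 kr − 36,795 kr = 88,893 kr.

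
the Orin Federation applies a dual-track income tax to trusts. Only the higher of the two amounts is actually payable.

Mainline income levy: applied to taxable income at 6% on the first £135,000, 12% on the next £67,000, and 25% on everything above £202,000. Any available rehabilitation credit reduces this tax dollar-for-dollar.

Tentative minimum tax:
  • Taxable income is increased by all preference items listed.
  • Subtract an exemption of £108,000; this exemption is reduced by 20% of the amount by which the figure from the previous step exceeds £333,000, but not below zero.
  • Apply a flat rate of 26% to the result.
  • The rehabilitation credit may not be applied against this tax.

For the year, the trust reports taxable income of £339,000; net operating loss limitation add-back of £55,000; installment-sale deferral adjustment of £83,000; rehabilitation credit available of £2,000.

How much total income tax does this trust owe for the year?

Mainline income levy:
  £135,000 × 6% = £8,100
  £67,000 × 12% = £8,040
  £137,000 × 25% = £34,250
  → £50,390
  Less rehabilitation credit £2,000 → £48,390

Tentative minimum tax:
  Adjusted income: £339,000 + £55,000 + £83,000 = £477,000
  Exemption: £108,000 − 20% × (£477,000 − £333,000) = £108,000 − £28,800 = £79,200
  Base: £477,000 − £79,200 = £397,800
  £397,800 × 26% = £103,428

£103,428 > £48,390, so the tentative minimum tax is the binding amount.

£103,428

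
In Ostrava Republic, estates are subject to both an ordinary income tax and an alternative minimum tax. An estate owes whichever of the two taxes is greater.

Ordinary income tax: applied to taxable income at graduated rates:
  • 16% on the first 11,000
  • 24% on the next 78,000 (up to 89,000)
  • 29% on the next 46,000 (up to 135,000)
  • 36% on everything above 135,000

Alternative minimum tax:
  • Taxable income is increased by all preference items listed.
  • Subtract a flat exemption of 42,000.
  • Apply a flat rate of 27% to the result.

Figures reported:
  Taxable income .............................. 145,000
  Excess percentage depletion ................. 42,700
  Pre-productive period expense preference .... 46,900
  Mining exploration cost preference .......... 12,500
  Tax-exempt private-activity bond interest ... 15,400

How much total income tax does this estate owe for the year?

Ordinary income tax:
  11,000 × 16% = 1,760
  78,000 × 24% = 18,720
  46,000 × 29% = 13,340
  10,000 × 36% = 3,600
  → 37,420

Alternative minimum tax:
  Adjusted income: 145,000 + 42,700 + 46,900 + 12,500 + 15,400 = 262,500
  Less exemption 42,000 → base 220,500
  220,500 × 27% = 59,535

59,535 > 37,420, so the alternative minimum tax is the binding amount.

59,535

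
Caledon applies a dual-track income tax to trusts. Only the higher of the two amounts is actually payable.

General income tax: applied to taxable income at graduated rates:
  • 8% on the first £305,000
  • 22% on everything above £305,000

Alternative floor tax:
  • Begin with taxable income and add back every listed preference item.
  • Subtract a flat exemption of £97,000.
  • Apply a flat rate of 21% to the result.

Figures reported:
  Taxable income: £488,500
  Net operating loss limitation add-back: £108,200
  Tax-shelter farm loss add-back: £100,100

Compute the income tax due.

General income tax:
  £305,000 × 8% = £24,400
  £183,500 × 22% = £40,370
  → £64,770

Alternative floor tax:
  Adjusted income: £488,500 + £108,200 + £100,100 = £696,800
  Less exemption £97,000 → base £599,800
  £599,800 × 21% = £125,958

£125,958 > £64,770, so the alternative floor tax is the binding amount.

£125,958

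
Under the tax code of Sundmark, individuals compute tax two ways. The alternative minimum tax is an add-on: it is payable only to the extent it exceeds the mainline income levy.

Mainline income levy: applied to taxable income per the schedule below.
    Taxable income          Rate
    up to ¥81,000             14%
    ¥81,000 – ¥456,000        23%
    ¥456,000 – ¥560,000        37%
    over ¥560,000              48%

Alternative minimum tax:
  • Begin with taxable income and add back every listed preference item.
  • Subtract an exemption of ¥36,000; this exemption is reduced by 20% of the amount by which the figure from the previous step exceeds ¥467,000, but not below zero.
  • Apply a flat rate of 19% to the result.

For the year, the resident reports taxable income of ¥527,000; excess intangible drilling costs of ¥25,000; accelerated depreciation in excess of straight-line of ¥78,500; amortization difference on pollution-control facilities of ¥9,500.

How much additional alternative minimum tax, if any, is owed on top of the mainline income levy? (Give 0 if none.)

¥0

Alternative minimum tax:
  Adjusted income: ¥527,000 + ¥25,000 + ¥78,500 + ¥9,500 = ¥640,000
  Exemption: ¥36,000 − 20% × (¥640,000 − ¥467,000) = ¥36,000 − ¥34,600 = ¥1,400
  Base: ¥640,000 − ¥1,400 = ¥638,600
  ¥638,600 × 19% = ¥121,334

Mainline income levy:
  ¥81,000 × 14% = ¥11,340
  ¥375,000 × 23% = ¥86,250
  ¥71,000 × 37% = ¥26,270
  → ¥123,860

¥121,334 ≤ ¥123,860, so no add-on is due.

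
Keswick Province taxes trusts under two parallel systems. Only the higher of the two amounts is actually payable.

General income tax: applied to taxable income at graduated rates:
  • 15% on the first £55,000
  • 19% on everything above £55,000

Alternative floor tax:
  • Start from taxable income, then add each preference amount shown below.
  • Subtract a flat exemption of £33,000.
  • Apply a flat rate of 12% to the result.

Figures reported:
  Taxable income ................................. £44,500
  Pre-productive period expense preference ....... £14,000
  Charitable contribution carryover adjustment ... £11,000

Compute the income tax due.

Alternative floor tax:
  Adjusted income: £44,500 + £14,000 + £11,000 = £69,500
  Less exemption £33,000 → base £36,500
  £36,500 × 12% = £4,380

General income tax:
  £44,500 × 15% = £6,675

£6,675 > £4,380, so the general income tax governs.

£6,675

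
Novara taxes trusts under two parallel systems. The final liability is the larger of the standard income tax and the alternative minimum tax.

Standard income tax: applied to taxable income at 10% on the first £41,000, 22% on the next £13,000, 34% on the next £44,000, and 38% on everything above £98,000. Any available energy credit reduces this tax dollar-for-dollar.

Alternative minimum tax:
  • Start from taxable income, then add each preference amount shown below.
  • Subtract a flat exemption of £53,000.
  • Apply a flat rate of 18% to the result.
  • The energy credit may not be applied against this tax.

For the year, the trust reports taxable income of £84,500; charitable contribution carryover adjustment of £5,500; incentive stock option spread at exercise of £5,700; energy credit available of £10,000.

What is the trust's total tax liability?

£7,686

Alternative minimum tax:
  Adjusted income: £84,500 + £5,500 + £5,700 = £95,700
  Less exemption £53,000 → base £42,700
  £42,700 × 18% = £7,686

Standard income tax:
  £41,000 × 10% = £4,100
  £13,000 × 22% = £2,860
  £30,500 × 34% = £10,370
  → £17,330
  Less energy credit £10,000 → £7,330

£7,686 > £7,330, so the alternative minimum tax is the binding amount.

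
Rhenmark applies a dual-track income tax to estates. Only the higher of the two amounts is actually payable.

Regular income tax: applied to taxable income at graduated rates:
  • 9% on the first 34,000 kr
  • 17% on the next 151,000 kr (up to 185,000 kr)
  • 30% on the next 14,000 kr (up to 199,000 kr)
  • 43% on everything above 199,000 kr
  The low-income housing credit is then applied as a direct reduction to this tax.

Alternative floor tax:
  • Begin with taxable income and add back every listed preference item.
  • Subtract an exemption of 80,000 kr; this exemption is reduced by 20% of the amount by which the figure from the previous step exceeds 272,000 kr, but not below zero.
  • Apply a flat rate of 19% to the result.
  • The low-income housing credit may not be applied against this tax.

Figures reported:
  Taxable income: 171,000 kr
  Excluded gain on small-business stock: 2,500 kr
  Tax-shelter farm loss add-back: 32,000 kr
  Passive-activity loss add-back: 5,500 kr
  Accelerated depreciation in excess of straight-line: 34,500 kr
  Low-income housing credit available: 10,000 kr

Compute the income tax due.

31,445 kr

Alternative floor tax:
  Adjusted income: 171,000 kr + 2,500 kr + 32,000 kr + 5,500 kr + 34,500 kr = 245,500 kr
  Exemption: 245,500 kr ≤ 272,000 kr, so full 80,000 kr applies
  Base: 245,500 kr − 80,000 kr = 165,500 kr
  165,500 kr × 19% = 31,445 kr

Regular income tax:
  34,000 kr × 9% = 3,060 kr
  137,000 kr × 17% = 23,290 kr
  → 26,350 kr
  Less low-income housing credit 10,000 kr → 16,350 kr

31,445 kr > 16,350 kr, so the alternative floor tax is the binding amount.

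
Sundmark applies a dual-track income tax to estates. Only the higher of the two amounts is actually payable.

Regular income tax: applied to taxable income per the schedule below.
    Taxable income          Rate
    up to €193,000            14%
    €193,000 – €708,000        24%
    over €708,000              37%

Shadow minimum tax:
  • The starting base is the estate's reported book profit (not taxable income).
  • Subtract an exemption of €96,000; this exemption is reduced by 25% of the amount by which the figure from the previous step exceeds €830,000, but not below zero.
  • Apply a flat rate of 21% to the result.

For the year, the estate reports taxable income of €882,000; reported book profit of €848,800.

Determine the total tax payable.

€215,000

Regular income tax:
  €193,000 × 14% = €27,020
  €515,000 × 24% = €123,600
  €174,000 × 37% = €64,380
  → €215,000

Shadow minimum tax:
  Base (reported book profit): €848,800
  Exemption: €96,000 − 25% × (€848,800 − €830,000) = €96,000 − €4,700 = €91,300
  Base: €848,800 − €91,300 = €757,500
  €757,500 × 21% = €159,075

€215,000 > €159,075, so the regular income tax governs.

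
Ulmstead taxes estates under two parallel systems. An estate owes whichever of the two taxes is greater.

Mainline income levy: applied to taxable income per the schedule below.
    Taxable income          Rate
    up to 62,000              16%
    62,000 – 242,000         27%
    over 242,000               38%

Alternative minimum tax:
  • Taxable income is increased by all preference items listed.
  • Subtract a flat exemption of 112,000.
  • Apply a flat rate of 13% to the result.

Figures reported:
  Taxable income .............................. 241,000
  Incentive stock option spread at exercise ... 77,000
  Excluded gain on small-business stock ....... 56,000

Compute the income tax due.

58,250

Alternative minimum tax:
  Adjusted income: 241,000 + 77,000 + 56,000 = 374,000
  Less exemption 112,000 → base 262,000
  262,000 × 13% = 34,060

Mainline income levy:
  62,000 × 16% = 9,920
  179,000 × 27% = 48,330
  → 58,250

58,250 > 34,060, so the mainline income levy governs.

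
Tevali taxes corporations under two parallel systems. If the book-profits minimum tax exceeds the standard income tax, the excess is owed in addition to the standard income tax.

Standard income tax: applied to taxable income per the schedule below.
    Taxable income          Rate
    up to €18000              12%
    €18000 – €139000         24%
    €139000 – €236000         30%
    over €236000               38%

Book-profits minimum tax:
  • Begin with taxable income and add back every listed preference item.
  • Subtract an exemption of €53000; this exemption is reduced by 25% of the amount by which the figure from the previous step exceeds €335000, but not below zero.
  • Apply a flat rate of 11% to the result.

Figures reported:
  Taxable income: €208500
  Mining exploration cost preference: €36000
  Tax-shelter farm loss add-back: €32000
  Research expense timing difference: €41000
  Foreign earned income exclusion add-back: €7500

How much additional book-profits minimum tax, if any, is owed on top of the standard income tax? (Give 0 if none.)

Book-profits minimum tax:
  Adjusted income: €208500 + €36000 + €32000 + €41000 + €7500 = €325000
  Exemption: €325000 ≤ €335000, so full €53000 applies
  Base: €325000 − €53000 = €272000
  €272000 × 11% = €29920

Standard income tax:
  €18000 × 12% = €2160
  €121000 × 24% = €29040
  €69500 × 30% = €20850
  → €52050

€29920 ≤ €52050, so no add-on is due.

€0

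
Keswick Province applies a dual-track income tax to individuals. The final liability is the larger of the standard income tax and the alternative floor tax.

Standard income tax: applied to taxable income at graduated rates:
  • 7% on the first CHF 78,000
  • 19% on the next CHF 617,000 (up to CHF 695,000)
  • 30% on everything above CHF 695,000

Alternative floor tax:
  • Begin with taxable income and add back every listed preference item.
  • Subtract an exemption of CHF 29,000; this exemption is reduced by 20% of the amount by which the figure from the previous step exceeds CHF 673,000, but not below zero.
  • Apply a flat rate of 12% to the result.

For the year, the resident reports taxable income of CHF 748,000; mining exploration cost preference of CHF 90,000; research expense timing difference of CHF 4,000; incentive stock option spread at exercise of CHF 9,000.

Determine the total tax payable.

CHF 138,590

Standard income tax:
  CHF 78,000 × 7% = CHF 5,460
  CHF 617,000 × 19% = CHF 117,230
  CHF 53,000 × 30% = CHF 15,900
  → CHF 138,590

Alternative floor tax:
  Adjusted income: CHF 748,000 + CHF 90,000 + CHF 4,000 + CHF 9,000 = CHF 851,000
  Exemption: 20% × (CHF 851,000 − CHF 673,000) = CHF 35,600 ≥ CHF 29,000, so the exemption is fully phased out
  Base: CHF 851,000 − CHF 0 = CHF 851,000
  CHF 851,000 × 12% = CHF 102,120

CHF 138,590 > CHF 102,120, so the standard income tax governs.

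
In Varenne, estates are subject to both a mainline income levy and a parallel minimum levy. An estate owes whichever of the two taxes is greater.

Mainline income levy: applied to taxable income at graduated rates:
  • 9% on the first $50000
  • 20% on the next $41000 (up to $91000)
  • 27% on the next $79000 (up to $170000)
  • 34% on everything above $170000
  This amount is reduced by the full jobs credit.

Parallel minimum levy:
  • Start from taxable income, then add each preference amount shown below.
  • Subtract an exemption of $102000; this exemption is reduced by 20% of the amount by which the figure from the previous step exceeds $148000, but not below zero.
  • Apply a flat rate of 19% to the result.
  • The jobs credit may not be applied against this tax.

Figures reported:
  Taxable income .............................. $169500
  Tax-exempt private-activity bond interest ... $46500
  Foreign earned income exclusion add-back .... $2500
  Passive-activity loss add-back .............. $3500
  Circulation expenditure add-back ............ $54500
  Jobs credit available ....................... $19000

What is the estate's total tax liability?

Parallel minimum levy:
  Adjusted income: $169500 + $46500 + $2500 + $3500 + $54500 = $276500
  Exemption: $102000 − 20% × ($276500 − $148000) = $102000 − $25700 = $76300
  Base: $276500 − $76300 = $200200
  $200200 × 19% = $38038

Mainline income levy:
  $50000 × 9% = $4500
  $41000 × 20% = $8200
  $78500 × 27% = $21195
  → $33895
  Less jobs credit $19000 → $14895

$38038 > $14895, so the parallel minimum levy is the binding amount.

$38038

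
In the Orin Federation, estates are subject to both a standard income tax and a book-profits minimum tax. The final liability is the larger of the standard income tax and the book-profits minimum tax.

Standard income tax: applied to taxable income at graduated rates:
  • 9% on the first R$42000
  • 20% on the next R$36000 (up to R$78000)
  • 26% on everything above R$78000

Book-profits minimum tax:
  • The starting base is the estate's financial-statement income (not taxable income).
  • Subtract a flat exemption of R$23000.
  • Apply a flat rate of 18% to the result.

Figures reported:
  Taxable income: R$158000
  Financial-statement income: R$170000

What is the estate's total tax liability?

Standard income tax:
  R$42000 × 9% = R$3780
  R$36000 × 20% = R$7200
  R$80000 × 26% = R$20800
  → R$31780

Book-profits minimum tax:
  Base (financial-statement income): R$170000
  Less exemption R$23000 → base R$147000
  R$147000 × 18% = R$26460

R$31780 > R$26460, so the standard income tax governs.

R$31780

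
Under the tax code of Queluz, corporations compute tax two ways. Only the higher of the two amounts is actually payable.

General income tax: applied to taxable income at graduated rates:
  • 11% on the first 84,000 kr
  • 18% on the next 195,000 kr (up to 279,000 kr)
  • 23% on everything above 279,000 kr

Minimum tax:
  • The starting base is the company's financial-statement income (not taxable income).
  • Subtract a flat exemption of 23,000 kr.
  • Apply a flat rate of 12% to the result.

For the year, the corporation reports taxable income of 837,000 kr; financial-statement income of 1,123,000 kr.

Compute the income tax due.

172,680 kr

Minimum tax:
  Base (financial-statement income): 1,123,000 kr
  Less exemption 23,000 kr → base 1,100,000 kr
  1,100,000 kr × 12% = 132,000 kr

General income tax:
  84,000 kr × 11% = 9,240 kr
  195,000 kr × 18% = 35,100 kr
  558,000 kr × 23% = 128,340 kr
  → 172,680 kr

172,680 kr > 132,000 kr, so the general income tax governs.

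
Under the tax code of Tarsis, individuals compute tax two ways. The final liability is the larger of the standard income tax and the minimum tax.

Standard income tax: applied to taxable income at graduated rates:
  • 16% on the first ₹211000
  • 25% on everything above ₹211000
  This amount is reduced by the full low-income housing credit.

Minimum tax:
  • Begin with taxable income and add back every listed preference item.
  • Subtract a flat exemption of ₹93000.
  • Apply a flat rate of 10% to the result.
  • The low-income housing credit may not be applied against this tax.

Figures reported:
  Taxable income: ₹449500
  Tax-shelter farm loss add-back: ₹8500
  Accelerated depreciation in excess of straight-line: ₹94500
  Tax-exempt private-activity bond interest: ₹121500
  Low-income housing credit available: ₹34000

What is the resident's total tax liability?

Standard income tax:
  ₹211000 × 16% = ₹33760
  ₹238500 × 25% = ₹59625
  → ₹93385
  Less low-income housing credit ₹34000 → ₹59385

Minimum tax:
  Adjusted income: ₹449500 + ₹8500 + ₹94500 + ₹121500 = ₹674000
  Less exemption ₹93000 → base ₹581000
  ₹581000 × 10% = ₹58100

₹59385 > ₹58100, so the standard income tax governs.

₹59385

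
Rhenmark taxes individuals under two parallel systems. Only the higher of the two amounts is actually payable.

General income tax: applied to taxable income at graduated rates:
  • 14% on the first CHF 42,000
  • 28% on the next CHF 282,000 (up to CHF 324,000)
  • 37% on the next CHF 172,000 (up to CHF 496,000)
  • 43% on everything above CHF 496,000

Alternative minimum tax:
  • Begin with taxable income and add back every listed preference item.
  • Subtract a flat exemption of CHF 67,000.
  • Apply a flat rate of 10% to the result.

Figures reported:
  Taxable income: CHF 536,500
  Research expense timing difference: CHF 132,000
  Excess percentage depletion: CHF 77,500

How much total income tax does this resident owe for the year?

Alternative minimum tax:
  Adjusted income: CHF 536,500 + CHF 132,000 + CHF 77,500 = CHF 746,000
  Less exemption CHF 67,000 → base CHF 679,000
  CHF 679,000 × 10% = CHF 67,900

General income tax:
  CHF 42,000 × 14% = CHF 5,880
  CHF 282,000 × 28% = CHF 78,960
  CHF 172,000 × 37% = CHF 63,640
  CHF 40,500 × 43% = CHF 17,415
  → CHF 165,895

CHF 165,895 > CHF 67,900, so the general income tax governs.

CHF 165,895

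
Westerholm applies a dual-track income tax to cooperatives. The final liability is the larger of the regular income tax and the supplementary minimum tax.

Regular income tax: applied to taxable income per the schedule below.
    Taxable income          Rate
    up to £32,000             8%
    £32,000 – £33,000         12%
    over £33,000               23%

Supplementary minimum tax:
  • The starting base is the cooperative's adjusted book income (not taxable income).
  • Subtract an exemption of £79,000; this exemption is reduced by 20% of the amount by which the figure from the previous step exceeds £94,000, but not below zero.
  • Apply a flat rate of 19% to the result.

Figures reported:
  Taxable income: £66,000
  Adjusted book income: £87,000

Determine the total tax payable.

Supplementary minimum tax:
  Base (adjusted book income): £87,000
  Exemption: £87,000 ≤ £94,000, so full £79,000 applies
  Base: £87,000 − £79,000 = £8,000
  £8,000 × 19% = £1,520

Regular income tax:
  £32,000 × 8% = £2,560
  £1,000 × 12% = £120
  £33,000 × 23% = £7,590
  → £10,270

£10,270 > £1,520, so the regular income tax governs.

£10,270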